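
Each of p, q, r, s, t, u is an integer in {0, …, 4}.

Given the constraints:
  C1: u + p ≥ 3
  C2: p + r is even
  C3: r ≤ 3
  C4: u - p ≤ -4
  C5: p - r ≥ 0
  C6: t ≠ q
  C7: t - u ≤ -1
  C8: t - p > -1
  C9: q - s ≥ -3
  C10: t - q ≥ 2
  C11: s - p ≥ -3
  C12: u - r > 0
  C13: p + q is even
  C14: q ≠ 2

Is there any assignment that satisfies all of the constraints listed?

Unsatisfiable

Constraints 4, 7, 9, 10, and 11 give u − t ≥ 1, t − q ≥ 2, q − s ≥ -3, s − p ≥ -3, p − u ≥ 4.
Adding all 5 inequalities: the left sides telescope to 0, and the right sides sum to 1 + 2 + (-3) + (-3) + 4 = 1. So 0 ≥ 1, which is false.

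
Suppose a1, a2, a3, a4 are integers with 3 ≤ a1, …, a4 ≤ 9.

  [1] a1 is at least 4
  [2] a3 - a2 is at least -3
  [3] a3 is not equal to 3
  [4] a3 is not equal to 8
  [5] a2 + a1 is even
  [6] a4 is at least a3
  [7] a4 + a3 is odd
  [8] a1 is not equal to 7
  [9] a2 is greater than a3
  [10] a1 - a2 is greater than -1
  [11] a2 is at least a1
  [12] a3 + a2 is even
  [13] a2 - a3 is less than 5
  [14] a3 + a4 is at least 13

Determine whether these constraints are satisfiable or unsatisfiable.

Satisfiable

The assignment a1 = 8, a2 = 8, a3 = 6, a4 = 7 works:
  constraint 2 holds since a3 - a2 = -2.
  constraint 10 holds since a1 - a2 = 0.
The rest check out directly.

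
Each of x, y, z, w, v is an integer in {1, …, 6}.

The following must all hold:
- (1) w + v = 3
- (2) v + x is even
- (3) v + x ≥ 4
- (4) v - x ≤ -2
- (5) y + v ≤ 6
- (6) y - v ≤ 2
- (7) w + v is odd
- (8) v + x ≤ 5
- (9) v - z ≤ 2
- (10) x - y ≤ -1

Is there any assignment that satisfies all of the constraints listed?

Unsatisfiable

Constraints 4, 6, and 10 give y − x ≥ 1, x − v ≥ 2, v − y ≥ -2.
Adding all 3 inequalities: the left sides telescope to 0, and the right sides sum to 1 + 2 + (-2) = 1. So 0 ≥ 1, which is false.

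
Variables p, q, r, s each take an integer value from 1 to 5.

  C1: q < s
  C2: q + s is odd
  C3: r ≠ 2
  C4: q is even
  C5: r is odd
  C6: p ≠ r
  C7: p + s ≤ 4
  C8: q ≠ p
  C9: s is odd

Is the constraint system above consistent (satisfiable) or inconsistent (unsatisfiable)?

Satisfiable

Setting (p, q, r, s) = (1, 2, 5, 3) satisfies everything: constraint 2: q + s = 5 is odd; constraint 7: p + s = 4, and the others follow.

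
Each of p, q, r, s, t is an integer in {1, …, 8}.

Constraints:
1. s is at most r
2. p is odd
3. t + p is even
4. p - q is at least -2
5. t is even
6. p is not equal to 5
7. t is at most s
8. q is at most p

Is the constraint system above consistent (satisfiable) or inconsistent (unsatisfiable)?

Constraint 5 makes t even and constraint 2 makes p odd, so t + p must be odd. Constraint 3 says t + p is even — contradiction.

Unsatisfiable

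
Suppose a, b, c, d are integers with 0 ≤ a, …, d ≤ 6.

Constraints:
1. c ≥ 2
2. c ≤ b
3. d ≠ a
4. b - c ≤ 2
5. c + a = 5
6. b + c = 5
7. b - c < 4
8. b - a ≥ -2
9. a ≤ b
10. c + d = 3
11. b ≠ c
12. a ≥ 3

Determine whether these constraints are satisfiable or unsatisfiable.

Satisfiable

The assignment a = 3, b = 3, c = 2, d = 1 works:
  constraint 4 holds since b - c = 1.
  constraint 5 holds since c + a = 5.
The rest check out directly.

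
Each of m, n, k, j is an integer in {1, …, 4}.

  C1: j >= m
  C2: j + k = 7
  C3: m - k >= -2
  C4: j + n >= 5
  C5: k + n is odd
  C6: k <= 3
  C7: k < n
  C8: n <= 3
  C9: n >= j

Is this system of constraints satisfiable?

From constraints 8 and 9: j ≤ n ≤ 3. From constraint 6: k ≤ 3. Hence j + k ≤ 6. But constraint 2 requires j + k = 7, and 7 > 6. Contradiction.

Unsatisfiable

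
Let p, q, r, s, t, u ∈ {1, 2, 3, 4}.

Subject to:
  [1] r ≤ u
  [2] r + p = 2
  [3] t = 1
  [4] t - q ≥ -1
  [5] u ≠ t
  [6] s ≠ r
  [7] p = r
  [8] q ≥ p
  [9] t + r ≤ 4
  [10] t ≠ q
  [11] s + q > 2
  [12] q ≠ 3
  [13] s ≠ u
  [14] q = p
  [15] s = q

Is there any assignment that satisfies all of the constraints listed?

Unsatisfiable

From constraints 7, 14, and 15, s = q = p = r, so s = r. But constraint 6 says s ≠ r. Contradiction.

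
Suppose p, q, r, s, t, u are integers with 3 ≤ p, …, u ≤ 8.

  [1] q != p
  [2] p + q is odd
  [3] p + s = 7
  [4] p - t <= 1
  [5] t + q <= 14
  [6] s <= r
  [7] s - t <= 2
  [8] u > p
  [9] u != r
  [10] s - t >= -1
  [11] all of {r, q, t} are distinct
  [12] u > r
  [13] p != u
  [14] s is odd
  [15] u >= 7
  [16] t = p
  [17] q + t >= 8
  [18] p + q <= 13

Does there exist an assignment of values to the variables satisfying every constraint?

Satisfiable

The assignment p = 4, q = 7, r = 3, s = 3, t = 4, u = 8 works:
  constraint 3 holds since p + s = 7.
  constraint 4 holds since p - t = 0.
  constraint 5 holds since t + q = 11.
The rest check out directly.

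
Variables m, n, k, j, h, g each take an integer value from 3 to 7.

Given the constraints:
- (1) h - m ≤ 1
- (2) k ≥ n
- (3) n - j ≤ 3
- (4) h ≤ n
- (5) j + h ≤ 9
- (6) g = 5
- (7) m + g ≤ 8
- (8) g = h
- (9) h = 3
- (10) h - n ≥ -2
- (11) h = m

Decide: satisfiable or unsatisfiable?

Unsatisfiable

Constraint 6 fixes g = 5 and constraint 9 fixes h = 3, but constraint 8 requires g = h. Since 5 ≠ 3, contradiction.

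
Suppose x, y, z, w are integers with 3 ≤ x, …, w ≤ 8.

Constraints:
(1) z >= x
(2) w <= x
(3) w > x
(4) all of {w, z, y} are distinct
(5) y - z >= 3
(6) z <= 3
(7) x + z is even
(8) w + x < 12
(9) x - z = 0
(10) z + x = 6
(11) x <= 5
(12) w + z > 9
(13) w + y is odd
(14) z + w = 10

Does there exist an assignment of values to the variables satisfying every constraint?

From constraint 6: z ≤ 3. From constraints 2 and 11: w ≤ x ≤ 5. Hence z + w ≤ 8. But constraint 14 requires z + w = 10, and 10 > 8. Contradiction.

Unsatisfiable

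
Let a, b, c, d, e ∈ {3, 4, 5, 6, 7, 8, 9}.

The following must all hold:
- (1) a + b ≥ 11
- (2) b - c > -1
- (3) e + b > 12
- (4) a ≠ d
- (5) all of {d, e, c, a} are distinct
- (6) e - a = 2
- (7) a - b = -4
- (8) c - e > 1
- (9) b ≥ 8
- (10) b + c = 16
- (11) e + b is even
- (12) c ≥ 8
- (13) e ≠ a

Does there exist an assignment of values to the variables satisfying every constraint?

Satisfiable

One satisfying assignment is a = 4, b = 8, c = 8, d = 3, e = 6.
For the less obvious constraints — constraint 1: a + b = 12; constraint 2: b - c = 0; constraint 3: e + b = 14 — and the others hold by inspection.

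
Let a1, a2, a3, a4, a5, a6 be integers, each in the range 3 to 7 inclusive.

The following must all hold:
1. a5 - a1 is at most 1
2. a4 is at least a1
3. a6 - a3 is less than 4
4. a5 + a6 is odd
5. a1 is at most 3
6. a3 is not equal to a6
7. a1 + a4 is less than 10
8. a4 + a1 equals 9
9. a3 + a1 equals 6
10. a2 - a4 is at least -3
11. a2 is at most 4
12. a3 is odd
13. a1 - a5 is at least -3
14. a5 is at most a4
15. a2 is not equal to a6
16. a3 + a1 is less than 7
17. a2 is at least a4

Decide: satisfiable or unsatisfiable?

Unsatisfiable

From constraints 11 and 17: a4 ≤ a2 ≤ 4. From constraint 5: a1 ≤ 3. Hence a4 + a1 ≤ 7. But constraint 8 requires a4 + a1 = 9, and 9 > 7. Contradiction.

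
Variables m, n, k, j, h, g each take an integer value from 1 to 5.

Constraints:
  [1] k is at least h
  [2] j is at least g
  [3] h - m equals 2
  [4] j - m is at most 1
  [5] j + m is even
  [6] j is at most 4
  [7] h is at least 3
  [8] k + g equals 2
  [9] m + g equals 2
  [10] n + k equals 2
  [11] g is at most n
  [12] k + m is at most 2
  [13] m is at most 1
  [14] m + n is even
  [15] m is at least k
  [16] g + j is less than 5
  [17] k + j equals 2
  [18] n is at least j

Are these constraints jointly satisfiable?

Unsatisfiable

From constraints 1 and 7: k ≥ h and h ≥ 3, so k ≥ 3. From constraints 13 and 15: k ≤ m and m ≤ 1, so k ≤ 1. But 1 < 3, so no value of k works.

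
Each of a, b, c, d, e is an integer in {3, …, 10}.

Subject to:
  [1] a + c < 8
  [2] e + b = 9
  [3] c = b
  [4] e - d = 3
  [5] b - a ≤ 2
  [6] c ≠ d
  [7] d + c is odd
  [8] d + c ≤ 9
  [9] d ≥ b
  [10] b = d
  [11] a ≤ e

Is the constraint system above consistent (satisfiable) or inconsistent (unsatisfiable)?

From constraints 3 and 10, c = b = d, so c = d. But constraint 6 says c ≠ d. Contradiction.

Unsatisfiable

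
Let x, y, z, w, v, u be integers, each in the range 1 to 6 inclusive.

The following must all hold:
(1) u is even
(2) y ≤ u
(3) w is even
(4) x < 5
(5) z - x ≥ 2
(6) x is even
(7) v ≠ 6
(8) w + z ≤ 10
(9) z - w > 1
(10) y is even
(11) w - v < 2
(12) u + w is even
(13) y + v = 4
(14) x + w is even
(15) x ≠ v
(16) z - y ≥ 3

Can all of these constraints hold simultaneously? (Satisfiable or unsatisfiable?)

Satisfiable

Setting (x, y, z, w, v, u) = (4, 2, 6, 2, 2, 6) satisfies everything: constraint 5: z - x = 2; constraint 8: w + z = 8, and the others follow.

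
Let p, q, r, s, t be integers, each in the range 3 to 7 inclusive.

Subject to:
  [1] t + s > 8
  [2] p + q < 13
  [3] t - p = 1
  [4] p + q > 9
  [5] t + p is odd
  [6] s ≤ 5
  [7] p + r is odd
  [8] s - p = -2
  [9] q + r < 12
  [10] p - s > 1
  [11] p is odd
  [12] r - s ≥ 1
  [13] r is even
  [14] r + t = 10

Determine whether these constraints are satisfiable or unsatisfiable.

Take p = 5, q = 5, r = 4, s = 3, t = 6. Then constraint 1: t + s = 9; constraint 2: p + q = 10, and every other listed constraint is also met.

Satisfiable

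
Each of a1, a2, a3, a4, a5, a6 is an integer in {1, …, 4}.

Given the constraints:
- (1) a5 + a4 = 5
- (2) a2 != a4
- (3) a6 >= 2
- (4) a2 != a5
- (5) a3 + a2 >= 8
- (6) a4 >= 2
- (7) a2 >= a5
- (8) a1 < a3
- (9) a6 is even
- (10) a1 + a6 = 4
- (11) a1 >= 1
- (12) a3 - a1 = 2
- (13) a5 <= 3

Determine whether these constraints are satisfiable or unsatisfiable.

Satisfiable

The assignment a1 = 2, a2 = 4, a3 = 4, a4 = 2, a5 = 3, a6 = 2 works:
  constraint 1 holds since a5 + a4 = 5.
  constraint 5 holds since a3 + a2 = 8.
  constraint 10 holds since a1 + a6 = 4.
The rest check out directly.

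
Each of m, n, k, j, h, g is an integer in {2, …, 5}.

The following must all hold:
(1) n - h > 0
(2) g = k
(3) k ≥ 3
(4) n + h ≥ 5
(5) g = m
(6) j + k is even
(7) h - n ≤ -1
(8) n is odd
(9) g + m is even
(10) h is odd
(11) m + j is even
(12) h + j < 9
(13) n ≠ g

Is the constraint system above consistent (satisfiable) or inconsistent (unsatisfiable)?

Satisfiable

Take m = 3, n = 5, k = 3, j = 5, h = 3, g = 3. Then constraint 1: n - h = 2; constraint 4: n + h = 8; constraint 7: h - n = -2, and every other listed constraint is also met.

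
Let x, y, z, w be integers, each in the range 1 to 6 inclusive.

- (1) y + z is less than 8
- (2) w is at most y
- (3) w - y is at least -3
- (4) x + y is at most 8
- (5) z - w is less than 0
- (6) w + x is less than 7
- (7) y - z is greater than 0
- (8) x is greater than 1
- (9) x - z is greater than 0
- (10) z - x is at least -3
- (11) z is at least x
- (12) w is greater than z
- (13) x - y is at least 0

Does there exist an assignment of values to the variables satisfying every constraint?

Constraints 2, 5, 11, and 13 give y ≤ x, x ≤ z, z < w, w ≤ y. Chaining: y ≤ x ≤ z < w ≤ y, which forces y < y — impossible.

Unsatisfiable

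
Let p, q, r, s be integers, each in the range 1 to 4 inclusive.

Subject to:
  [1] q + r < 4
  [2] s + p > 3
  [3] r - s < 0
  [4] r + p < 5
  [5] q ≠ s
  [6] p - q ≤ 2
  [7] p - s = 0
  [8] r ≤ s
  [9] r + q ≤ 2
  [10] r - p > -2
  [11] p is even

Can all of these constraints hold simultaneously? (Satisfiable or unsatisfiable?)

Take p = 2, q = 1, r = 1, s = 2. Then constraint 1: q + r = 2; constraint 2: s + p = 4, and every other listed constraint is also met.

Satisfiable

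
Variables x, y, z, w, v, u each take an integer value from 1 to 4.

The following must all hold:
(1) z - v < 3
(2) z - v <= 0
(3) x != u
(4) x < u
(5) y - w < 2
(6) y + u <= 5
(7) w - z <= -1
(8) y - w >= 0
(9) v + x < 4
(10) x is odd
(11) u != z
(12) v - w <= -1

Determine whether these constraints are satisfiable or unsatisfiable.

Unsatisfiable

Constraints 2, 7, and 12 give w − v ≥ 1, v − z ≥ 0, z − w ≥ 1.
Adding all 3 inequalities: the left sides telescope to 0, and the right sides sum to 1 + 0 + 1 = 2. So 0 ≥ 2, which is false.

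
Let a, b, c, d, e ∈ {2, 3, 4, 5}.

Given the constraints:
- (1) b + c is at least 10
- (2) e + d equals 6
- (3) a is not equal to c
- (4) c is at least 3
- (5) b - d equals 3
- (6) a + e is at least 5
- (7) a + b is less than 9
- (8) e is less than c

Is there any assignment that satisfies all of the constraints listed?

The assignment a = 2, b = 5, c = 5, d = 2, e = 4 works:
  constraint 1 holds since b + c = 10.
  constraint 2 holds since e + d = 6.
The rest check out directly.

Satisfiable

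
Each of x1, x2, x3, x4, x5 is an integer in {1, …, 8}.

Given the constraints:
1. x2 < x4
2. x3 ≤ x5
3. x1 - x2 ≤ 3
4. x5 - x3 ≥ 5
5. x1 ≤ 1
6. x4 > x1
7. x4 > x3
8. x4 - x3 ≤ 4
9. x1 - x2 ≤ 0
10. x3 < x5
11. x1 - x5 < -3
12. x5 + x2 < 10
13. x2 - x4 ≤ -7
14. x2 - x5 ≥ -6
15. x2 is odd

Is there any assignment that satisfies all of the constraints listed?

Unsatisfiable

Constraints 4, 8, 13, and 14 give x2 − x5 ≥ -6, x5 − x3 ≥ 5, x3 − x4 ≥ -4, x4 − x2 ≥ 7.
Adding all 4 inequalities: the left sides telescope to 0, and the right sides sum to (-6) + 5 + (-4) + 7 = 2. So 0 ≥ 2, which is false.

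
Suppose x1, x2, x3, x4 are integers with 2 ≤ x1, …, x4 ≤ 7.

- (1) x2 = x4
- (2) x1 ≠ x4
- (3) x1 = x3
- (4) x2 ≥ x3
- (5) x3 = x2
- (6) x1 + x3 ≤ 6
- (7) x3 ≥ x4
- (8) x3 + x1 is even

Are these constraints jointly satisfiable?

Unsatisfiable

From constraints 1, 3, and 5, x1 = x3 = x2 = x4, so x1 = x4. But constraint 2 says x1 ≠ x4. Contradiction.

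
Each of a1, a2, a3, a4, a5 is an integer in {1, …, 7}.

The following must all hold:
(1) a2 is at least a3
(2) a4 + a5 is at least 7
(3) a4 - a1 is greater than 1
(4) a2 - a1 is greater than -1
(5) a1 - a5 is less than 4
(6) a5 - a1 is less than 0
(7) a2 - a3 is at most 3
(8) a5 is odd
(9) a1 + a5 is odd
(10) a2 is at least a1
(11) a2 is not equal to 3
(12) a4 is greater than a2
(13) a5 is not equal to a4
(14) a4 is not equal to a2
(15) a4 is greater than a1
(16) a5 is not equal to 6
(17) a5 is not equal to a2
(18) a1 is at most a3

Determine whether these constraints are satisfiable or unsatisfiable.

Satisfiable

Try a1 = 4, a2 = 6, a3 = 4, a4 = 7, a5 = 3.
Check constraint 2: a4 + a5 = 10; constraint 3: a4 - a1 = 3. The remaining constraints are straightforward to verify.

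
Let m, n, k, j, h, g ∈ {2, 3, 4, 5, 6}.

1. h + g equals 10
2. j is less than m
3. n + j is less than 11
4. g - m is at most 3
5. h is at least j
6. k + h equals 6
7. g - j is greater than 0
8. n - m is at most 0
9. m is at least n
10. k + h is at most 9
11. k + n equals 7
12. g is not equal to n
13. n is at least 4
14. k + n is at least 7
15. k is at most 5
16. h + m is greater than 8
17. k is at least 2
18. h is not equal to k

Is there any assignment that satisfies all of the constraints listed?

Satisfiable

Try m = 6, n = 5, k = 2, j = 4, h = 4, g = 6.
Check constraint 1: h + g = 10; constraint 3: n + j = 9. The remaining constraints are straightforward to verify.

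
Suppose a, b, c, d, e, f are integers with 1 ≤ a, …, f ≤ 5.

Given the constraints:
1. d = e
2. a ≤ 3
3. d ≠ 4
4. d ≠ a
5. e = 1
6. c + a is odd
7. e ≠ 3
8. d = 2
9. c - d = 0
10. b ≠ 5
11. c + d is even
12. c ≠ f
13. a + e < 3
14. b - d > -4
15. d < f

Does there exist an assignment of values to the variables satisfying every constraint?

Unsatisfiable

Constraint 8 fixes d = 2 and constraint 5 fixes e = 1, but constraint 1 requires d = e. Since 2 ≠ 1, contradiction.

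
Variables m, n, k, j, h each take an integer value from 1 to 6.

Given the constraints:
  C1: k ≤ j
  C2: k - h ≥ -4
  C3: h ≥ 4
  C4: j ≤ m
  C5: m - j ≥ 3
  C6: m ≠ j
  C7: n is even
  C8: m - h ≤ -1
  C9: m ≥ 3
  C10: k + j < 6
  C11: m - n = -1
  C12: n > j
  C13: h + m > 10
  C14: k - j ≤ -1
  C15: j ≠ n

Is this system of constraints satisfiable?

Constraints 2, 5, 8, and 14 give h − m ≥ 1, m − j ≥ 3, j − k ≥ 1, k − h ≥ -4.
Adding all 4 inequalities: the left sides telescope to 0, and the right sides sum to 1 + 3 + 1 + (-4) = 1. So 0 ≥ 1, which is false.

Unsatisfiable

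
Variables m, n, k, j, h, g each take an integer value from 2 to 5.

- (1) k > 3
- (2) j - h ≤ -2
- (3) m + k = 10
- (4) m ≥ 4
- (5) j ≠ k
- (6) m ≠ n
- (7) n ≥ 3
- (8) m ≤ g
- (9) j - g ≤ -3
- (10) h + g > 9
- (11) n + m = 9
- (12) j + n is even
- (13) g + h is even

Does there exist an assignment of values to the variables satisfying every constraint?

Try m = 5, n = 4, k = 5, j = 2, h = 5, g = 5.
Check constraint 2: j - h = -3; constraint 3: m + k = 10; constraint 9: j - g = -3. The remaining constraints are straightforward to verify.

Satisfiable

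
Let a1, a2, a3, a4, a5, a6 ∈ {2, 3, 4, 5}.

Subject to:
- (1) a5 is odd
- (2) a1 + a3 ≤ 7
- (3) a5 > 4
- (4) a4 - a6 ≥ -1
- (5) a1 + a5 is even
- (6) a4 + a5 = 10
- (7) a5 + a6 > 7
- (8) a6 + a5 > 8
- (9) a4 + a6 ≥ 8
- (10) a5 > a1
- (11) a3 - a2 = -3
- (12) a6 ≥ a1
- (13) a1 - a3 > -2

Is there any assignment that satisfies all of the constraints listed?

Satisfiable

Try a1 = 3, a2 = 5, a3 = 2, a4 = 5, a5 = 5, a6 = 5.
Check constraint 2: a1 + a3 = 5; constraint 4: a4 - a6 = 0; constraint 6: a4 + a5 = 10. The remaining constraints are straightforward to verify.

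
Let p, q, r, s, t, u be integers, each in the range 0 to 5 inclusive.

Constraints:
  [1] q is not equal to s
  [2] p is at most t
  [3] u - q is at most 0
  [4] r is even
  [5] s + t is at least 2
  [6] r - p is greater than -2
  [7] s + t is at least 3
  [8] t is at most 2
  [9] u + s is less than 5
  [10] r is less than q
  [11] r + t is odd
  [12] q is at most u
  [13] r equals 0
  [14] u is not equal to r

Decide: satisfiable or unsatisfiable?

One satisfying assignment is p = 1, q = 1, r = 0, s = 2, t = 1, u = 1.
For the less obvious constraints — constraint 3: u - q = 0; constraint 5: s + t = 3 — and the others hold by inspection.

Satisfiable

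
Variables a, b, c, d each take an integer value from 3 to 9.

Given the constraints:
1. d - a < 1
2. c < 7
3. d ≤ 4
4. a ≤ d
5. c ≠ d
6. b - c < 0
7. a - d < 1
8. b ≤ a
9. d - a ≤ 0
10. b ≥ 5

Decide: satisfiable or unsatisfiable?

Unsatisfiable

From constraints 8 and 10: a ≥ b and b ≥ 5, so a ≥ 5. From constraints 3 and 4: a ≤ d and d ≤ 4, so a ≤ 4. But 4 < 5, so no value of a works.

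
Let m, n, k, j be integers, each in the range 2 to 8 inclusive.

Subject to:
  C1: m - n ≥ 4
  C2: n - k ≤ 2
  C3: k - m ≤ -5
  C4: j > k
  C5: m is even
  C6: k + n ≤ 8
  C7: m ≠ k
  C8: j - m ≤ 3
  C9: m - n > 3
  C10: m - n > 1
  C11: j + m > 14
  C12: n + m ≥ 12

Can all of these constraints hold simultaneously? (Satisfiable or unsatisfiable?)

One satisfying assignment is m = 8, n = 4, k = 2, j = 8.
For the less obvious constraints — constraint 1: m - n = 4; constraint 2: n - k = 2; constraint 3: k - m = -6 — and the others hold by inspection.

Satisfiable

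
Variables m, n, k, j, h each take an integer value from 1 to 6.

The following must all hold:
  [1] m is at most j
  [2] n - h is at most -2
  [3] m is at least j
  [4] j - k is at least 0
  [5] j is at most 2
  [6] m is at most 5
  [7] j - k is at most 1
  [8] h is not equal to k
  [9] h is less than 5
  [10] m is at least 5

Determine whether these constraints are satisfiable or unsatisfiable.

Unsatisfiable

From constraints 1 and 10: j ≥ m and m ≥ 5, so j ≥ 5. From constraint 5: j ≤ 2. But 2 < 5, so no value of j works.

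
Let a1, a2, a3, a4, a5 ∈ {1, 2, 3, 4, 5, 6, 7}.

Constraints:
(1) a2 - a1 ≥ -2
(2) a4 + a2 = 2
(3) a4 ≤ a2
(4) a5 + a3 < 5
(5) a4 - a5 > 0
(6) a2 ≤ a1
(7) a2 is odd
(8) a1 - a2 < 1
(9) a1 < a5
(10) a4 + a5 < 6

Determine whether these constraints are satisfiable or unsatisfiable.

Unsatisfiable

Constraints 3, 5, 6, and 9 give a4 ≤ a2, a2 ≤ a1, a1 < a5, a5 < a4. Chaining: a4 ≤ a2 ≤ a1 < a5 < a4, which forces a4 < a4 — impossible.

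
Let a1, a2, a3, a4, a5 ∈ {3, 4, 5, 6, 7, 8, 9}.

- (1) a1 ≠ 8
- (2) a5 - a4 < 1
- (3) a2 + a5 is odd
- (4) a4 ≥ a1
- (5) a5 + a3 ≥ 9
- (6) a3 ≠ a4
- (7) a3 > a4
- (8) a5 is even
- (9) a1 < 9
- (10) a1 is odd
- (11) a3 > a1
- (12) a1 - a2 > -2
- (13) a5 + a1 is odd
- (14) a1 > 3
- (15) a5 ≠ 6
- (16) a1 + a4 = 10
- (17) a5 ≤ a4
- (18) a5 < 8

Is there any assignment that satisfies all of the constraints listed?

Satisfiable

Setting (a1, a2, a3, a4, a5) = (5, 5, 8, 5, 4) satisfies everything: constraint 2: a5 - a4 = -1; constraint 5: a5 + a3 = 12, and the others follow.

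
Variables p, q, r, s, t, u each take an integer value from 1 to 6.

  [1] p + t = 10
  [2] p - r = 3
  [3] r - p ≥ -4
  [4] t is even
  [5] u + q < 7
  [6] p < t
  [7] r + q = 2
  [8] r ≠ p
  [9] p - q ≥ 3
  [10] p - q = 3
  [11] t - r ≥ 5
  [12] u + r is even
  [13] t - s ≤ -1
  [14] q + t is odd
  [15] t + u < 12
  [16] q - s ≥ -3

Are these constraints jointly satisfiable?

Constraints 3, 9, 11, 13, and 16 give r − p ≥ -4, p − q ≥ 3, q − s ≥ -3, s − t ≥ 1, t − r ≥ 5.
Adding all 5 inequalities: the left sides telescope to 0, and the right sides sum to (-4) + 3 + (-3) + 1 + 5 = 2. So 0 ≥ 2, which is false.

Unsatisfiable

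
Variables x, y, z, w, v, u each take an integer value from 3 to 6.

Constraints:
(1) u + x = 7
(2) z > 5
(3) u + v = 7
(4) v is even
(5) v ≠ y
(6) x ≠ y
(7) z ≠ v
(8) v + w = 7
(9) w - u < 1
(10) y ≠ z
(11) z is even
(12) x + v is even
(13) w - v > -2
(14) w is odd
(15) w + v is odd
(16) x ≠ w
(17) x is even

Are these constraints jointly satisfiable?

Satisfiable

Setting (x, y, z, w, v, u) = (4, 3, 6, 3, 4, 3) satisfies everything: constraint 1: u + x = 7; constraint 3: u + v = 7, and the others follow.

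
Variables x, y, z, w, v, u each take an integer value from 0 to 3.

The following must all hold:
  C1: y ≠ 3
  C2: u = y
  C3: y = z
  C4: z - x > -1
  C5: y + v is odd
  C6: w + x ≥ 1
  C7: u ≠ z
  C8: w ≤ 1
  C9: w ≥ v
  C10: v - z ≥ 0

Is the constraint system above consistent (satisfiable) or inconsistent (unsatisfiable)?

Unsatisfiable

From constraints 2 and 3, u = y = z, so u = z. But constraint 7 says u ≠ z. Contradiction.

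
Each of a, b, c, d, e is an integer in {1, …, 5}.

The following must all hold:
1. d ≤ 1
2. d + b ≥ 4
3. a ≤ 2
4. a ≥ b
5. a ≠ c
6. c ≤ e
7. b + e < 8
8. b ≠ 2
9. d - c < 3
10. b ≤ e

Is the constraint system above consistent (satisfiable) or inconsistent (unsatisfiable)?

From constraint 1: d ≤ 1. From constraints 3 and 4: b ≤ a ≤ 2. Hence d + b ≤ 3. But constraint 2 requires d + b ≥ 4, and 4 > 3. Contradiction.

Unsatisfiable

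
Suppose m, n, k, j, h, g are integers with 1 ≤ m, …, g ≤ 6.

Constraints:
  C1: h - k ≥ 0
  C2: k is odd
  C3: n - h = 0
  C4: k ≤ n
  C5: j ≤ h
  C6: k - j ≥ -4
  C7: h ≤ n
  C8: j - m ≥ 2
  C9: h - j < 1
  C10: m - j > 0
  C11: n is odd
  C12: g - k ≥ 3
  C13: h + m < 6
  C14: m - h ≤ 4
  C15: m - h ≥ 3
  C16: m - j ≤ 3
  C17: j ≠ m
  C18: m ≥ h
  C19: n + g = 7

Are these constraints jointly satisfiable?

Constraints 1, 6, 8, and 15 give h − k ≥ 0, k − j ≥ -4, j − m ≥ 2, m − h ≥ 3.
Adding all 4 inequalities: the left sides telescope to 0, and the right sides sum to 0 + (-4) + 2 + 3 = 1. So 0 ≥ 1, which is false.

Unsatisfiable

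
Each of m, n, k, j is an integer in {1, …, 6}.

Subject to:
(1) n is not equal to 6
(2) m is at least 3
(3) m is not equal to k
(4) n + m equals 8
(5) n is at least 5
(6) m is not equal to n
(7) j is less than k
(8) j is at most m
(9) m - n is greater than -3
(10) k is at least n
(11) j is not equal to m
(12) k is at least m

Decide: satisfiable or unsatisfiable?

Try m = 3, n = 5, k = 6, j = 2.
Check constraint 4: n + m = 8; constraint 7: j = 2, k = 6; constraint 9: m - n = -2. The remaining constraints are straightforward to verify.

Satisfiable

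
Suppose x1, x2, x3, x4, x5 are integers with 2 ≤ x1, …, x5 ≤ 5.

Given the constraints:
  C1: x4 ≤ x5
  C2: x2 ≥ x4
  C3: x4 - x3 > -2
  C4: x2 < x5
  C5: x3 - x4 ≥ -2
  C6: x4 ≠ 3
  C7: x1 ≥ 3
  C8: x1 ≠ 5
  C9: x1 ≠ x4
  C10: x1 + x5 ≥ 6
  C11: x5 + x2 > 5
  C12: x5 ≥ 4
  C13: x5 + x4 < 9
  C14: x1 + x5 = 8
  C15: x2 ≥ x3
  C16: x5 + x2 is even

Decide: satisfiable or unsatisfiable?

Satisfiable

Try x1 = 3, x2 = 3, x3 = 2, x4 = 2, x5 = 5.
Check constraint 3: x4 - x3 = 0; constraint 5: x3 - x4 = 0. The remaining constraints are straightforward to verify.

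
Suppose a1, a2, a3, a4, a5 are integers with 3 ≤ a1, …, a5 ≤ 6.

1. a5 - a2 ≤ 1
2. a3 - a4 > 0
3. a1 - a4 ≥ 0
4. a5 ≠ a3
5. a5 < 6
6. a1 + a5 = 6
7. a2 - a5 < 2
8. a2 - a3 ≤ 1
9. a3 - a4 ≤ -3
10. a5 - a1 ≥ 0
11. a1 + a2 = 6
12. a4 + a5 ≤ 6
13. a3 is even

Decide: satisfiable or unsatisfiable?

Constraints 1, 3, 8, 9, and 10 give a3 − a2 ≥ -1, a2 − a5 ≥ -1, a5 − a1 ≥ 0, a1 − a4 ≥ 0, a4 − a3 ≥ 3.
Adding all 5 inequalities: the left sides telescope to 0, and the right sides sum to (-1) + (-1) + 0 + 0 + 3 = 1. So 0 ≥ 1, which is false.

Unsatisfiable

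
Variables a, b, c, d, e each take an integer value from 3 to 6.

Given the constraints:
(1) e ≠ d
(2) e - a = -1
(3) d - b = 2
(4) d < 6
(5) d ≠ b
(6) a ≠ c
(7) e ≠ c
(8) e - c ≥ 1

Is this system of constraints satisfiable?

Take a = 5, b = 3, c = 3, d = 5, e = 4. Then constraint 2: e - a = -1; constraint 3: d - b = 2, and every other listed constraint is also met.

Satisfiable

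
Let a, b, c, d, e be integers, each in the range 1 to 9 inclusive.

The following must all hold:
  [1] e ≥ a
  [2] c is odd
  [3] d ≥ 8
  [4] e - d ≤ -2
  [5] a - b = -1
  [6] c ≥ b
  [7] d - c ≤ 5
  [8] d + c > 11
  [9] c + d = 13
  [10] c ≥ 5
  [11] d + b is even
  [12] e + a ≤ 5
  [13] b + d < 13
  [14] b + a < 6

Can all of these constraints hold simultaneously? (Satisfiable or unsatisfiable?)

Take a = 1, b = 2, c = 5, d = 8, e = 3. Then constraint 4: e - d = -5; constraint 5: a - b = -1, and every other listed constraint is also met.

Satisfiable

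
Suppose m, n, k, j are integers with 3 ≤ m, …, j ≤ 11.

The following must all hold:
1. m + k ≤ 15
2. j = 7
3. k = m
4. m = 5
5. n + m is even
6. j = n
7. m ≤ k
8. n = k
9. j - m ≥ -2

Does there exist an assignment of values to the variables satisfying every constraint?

Constraint 2 fixes j = 7 and constraint 4 fixes m = 5. Constraints 3, 6, and 8 give j = n = k = m, so j = m. But 7 ≠ 5 — contradiction.

Unsatisfiable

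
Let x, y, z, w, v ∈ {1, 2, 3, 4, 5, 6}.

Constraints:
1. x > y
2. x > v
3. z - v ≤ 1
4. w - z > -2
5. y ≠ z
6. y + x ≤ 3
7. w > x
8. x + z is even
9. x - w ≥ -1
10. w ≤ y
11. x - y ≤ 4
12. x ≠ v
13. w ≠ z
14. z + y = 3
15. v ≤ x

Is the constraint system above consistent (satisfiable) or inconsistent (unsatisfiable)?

Constraints 1, 7, and 10 give y < x, x < w, w ≤ y. Chaining: y < x < w ≤ y, which forces y < y — impossible.

Unsatisfiable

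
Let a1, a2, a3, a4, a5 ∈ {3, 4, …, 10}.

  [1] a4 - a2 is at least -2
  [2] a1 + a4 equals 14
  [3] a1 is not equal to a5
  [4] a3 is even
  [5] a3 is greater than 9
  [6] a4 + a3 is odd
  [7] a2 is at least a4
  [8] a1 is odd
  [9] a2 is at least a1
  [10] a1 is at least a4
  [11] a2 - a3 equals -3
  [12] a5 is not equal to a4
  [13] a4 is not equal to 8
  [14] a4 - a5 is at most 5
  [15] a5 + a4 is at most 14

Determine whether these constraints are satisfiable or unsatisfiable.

Take a1 = 7, a2 = 7, a3 = 10, a4 = 7, a5 = 4. Then constraint 1: a4 - a2 = 0; constraint 2: a1 + a4 = 14; constraint 11: a2 - a3 = -3, and every other listed constraint is also met.

Satisfiable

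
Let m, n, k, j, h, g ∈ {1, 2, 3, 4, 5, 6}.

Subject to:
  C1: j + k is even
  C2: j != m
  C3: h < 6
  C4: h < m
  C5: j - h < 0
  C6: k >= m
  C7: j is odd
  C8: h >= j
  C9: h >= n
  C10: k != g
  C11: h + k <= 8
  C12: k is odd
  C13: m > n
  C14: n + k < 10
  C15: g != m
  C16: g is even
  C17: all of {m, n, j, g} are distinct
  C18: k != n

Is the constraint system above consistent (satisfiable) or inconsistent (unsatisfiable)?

The assignment m = 3, n = 2, k = 5, j = 1, h = 2, g = 6 works:
  constraint 5 holds since j - h = -1.
  constraint 11 holds since h + k = 7.
The rest check out directly.

Satisfiable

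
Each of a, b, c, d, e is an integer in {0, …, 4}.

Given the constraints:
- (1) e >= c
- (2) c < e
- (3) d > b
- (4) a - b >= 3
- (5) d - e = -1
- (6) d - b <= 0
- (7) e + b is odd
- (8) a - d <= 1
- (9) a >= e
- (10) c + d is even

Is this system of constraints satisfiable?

Unsatisfiable

Constraints 4, 6, and 8 give b − d ≥ 0, d − a ≥ -1, a − b ≥ 3.
Adding all 3 inequalities: the left sides telescope to 0, and the right sides sum to 0 + (-1) + 3 = 2. So 0 ≥ 2, which is false.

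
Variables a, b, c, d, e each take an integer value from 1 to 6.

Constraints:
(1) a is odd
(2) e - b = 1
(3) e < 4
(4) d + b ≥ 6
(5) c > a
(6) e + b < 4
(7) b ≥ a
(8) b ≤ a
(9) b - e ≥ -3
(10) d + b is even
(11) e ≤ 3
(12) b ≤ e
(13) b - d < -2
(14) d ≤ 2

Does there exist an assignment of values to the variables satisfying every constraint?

From constraint 14: d ≤ 2. From constraints 11 and 12: b ≤ e ≤ 3. Hence d + b ≤ 5. But constraint 4 requires d + b ≥ 6, and 6 > 5. Contradiction.

Unsatisfiable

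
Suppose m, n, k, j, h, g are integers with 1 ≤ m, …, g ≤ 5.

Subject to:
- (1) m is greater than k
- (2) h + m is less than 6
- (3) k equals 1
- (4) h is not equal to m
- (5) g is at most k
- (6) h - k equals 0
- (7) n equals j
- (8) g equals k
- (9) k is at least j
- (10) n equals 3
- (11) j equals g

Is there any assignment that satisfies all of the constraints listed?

Unsatisfiable

Constraint 10 fixes n = 3 and constraint 3 fixes k = 1. Constraints 7, 8, and 11 give n = j = g = k, so n = k. But 3 ≠ 1 — contradiction.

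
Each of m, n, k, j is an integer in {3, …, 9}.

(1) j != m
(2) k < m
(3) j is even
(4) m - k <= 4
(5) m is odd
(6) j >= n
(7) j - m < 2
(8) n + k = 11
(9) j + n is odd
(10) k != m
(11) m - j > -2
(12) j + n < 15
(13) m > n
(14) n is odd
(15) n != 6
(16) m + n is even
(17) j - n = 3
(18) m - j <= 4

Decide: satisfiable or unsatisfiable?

Try m = 9, n = 5, k = 6, j = 8.
Check constraint 4: m - k = 3; constraint 7: j - m = -1; constraint 8: n + k = 11. The remaining constraints are straightforward to verify.

Satisfiable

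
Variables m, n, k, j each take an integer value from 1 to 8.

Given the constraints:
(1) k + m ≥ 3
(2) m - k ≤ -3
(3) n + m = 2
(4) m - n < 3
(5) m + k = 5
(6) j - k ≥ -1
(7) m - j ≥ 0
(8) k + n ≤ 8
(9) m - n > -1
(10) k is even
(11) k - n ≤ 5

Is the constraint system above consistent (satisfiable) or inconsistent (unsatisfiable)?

Unsatisfiable

Constraints 2, 6, and 7 give j − k ≥ -1, k − m ≥ 3, m − j ≥ 0.
Adding all 3 inequalities: the left sides telescope to 0, and the right sides sum to (-1) + 3 + 0 = 2. So 0 ≥ 2, which is false.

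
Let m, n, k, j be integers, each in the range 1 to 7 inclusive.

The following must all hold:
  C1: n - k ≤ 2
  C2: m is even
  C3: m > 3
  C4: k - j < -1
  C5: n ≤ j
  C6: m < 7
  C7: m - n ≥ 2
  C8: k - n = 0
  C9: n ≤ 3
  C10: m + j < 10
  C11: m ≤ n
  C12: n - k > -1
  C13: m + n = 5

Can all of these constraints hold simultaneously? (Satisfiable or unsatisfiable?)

From constraint 3: m ≥ 4. From constraints 9 and 11: m ≤ n and n ≤ 3, so m ≤ 3. But 3 < 4, so no value of m works.

Unsatisfiable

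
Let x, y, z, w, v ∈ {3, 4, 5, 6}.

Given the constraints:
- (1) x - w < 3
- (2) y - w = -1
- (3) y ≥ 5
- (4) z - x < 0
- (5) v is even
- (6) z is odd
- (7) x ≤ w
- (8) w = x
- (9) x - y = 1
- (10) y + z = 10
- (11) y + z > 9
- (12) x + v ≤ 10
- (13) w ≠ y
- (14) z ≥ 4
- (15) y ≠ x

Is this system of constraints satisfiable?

Satisfiable

One satisfying assignment is x = 6, y = 5, z = 5, w = 6, v = 4.
For the less obvious constraints — constraint 1: x - w = 0; constraint 2: y - w = -1 — and the others hold by inspection.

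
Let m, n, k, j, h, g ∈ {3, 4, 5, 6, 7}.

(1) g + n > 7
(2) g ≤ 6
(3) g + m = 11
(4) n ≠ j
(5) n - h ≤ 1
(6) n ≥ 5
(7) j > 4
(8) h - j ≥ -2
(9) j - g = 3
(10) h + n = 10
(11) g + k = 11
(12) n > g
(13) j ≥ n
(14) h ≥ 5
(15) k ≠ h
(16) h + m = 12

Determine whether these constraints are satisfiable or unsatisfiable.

Satisfiable

Setting (m, n, k, j, h, g) = (7, 5, 7, 7, 5, 4) satisfies everything: constraint 1: g + n = 9; constraint 3: g + m = 11, and the others follow.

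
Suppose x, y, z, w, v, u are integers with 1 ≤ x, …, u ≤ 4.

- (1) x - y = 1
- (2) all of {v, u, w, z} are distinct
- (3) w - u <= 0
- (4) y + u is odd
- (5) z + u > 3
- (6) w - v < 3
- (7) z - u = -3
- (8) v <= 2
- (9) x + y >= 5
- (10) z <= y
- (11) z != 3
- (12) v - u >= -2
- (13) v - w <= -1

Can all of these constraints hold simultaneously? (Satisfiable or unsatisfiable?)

Satisfiable

The assignment x = 4, y = 3, z = 1, w = 3, v = 2, u = 4 works:
  constraint 1 holds since x - y = 1.
  constraint 3 holds since w - u = -1.
  constraint 5 holds since z + u = 5.
The rest check out directly.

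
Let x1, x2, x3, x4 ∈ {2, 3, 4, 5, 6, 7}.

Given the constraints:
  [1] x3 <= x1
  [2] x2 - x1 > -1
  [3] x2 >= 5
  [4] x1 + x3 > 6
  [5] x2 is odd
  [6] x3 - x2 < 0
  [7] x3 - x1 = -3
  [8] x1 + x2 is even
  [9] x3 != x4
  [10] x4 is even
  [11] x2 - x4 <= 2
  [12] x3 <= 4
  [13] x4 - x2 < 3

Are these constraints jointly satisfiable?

Setting (x1, x2, x3, x4) = (5, 5, 2, 6) satisfies everything: constraint 2: x2 - x1 = 0; constraint 4: x1 + x3 = 7, and the others follow.

Satisfiable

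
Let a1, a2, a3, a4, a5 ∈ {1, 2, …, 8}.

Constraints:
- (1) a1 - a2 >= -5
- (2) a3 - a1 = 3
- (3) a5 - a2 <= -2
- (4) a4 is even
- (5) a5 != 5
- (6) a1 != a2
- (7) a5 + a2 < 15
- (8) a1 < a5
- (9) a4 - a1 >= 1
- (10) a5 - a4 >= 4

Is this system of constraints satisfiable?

Unsatisfiable

Constraints 1, 3, 9, and 10 give a1 − a2 ≥ -5, a2 − a5 ≥ 2, a5 − a4 ≥ 4, a4 − a1 ≥ 1.
Adding all 4 inequalities: the left sides telescope to 0, and the right sides sum to (-5) + 2 + 4 + 1 = 2. So 0 ≥ 2, which is false.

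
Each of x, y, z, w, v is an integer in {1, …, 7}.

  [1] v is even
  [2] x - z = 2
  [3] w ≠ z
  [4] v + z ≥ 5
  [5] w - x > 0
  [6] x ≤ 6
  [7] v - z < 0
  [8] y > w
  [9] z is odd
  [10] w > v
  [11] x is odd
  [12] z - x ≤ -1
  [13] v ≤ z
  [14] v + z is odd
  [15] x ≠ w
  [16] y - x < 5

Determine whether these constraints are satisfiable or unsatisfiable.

Satisfiable

Try x = 5, y = 7, z = 3, w = 6, v = 2.
Check constraint 2: x - z = 2; constraint 4: v + z = 5; constraint 5: w - x = 1. The remaining constraints are straightforward to verify.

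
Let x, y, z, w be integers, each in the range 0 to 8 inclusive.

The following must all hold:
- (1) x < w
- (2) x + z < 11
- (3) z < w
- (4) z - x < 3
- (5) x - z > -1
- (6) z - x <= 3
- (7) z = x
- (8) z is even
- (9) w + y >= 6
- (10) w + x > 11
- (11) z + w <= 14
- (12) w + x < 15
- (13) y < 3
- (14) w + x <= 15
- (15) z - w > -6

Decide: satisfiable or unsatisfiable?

One satisfying assignment is x = 4, y = 0, z = 4, w = 8.
For the less obvious constraints — constraint 2: x + z = 8; constraint 4: z - x = 0 — and the others hold by inspection.

Satisfiable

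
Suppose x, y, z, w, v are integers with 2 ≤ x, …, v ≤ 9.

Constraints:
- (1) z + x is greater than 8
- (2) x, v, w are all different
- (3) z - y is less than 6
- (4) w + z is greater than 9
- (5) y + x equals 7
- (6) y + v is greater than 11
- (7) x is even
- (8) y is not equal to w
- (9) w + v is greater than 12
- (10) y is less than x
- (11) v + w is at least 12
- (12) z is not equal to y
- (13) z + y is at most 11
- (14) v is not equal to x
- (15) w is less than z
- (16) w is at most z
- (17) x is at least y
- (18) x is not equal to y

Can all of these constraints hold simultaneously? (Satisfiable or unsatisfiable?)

Try x = 4, y = 3, z = 7, w = 5, v = 9.
Check constraint 1: z + x = 11; constraint 3: z - y = 4; constraint 4: w + z = 12. The remaining constraints are straightforward to verify.

Satisfiable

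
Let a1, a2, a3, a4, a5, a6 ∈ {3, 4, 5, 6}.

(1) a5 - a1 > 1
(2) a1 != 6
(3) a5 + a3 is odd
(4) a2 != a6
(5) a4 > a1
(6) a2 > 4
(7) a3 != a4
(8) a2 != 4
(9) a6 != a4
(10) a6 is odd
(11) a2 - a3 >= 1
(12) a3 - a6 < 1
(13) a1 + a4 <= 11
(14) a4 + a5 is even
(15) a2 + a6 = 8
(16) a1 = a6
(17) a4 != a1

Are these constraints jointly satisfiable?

Setting (a1, a2, a3, a4, a5, a6) = (3, 5, 3, 6, 6, 3) satisfies everything: constraint 1: a5 - a1 = 3; constraint 11: a2 - a3 = 2, and the others follow.

Satisfiable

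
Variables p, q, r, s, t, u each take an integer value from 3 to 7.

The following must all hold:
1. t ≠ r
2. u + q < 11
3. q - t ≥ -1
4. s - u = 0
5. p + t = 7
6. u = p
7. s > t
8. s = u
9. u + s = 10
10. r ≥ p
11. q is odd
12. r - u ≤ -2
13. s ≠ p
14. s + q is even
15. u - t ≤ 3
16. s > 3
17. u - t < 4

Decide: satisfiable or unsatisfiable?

Unsatisfiable

From constraints 6 and 8, s = u = p, so s = p. But constraint 13 says s ≠ p. Contradiction.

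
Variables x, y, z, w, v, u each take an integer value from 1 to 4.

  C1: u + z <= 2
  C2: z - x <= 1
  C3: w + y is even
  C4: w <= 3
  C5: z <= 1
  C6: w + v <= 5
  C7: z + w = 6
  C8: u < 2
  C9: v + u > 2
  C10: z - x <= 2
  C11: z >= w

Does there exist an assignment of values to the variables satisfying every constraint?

Unsatisfiable

From constraint 5: z ≤ 1. From constraint 4: w ≤ 3. Hence z + w ≤ 4. But constraint 7 requires z + w = 6, and 6 > 4. Contradiction.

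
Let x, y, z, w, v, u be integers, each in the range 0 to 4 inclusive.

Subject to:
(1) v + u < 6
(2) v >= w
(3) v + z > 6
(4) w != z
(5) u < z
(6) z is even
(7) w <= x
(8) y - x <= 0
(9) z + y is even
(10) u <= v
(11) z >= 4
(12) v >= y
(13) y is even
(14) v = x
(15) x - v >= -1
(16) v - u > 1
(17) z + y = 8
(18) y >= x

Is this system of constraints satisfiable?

Setting (x, y, z, w, v, u) = (4, 4, 4, 2, 4, 0) satisfies everything: constraint 1: v + u = 4; constraint 3: v + z = 8, and the others follow.

Satisfiable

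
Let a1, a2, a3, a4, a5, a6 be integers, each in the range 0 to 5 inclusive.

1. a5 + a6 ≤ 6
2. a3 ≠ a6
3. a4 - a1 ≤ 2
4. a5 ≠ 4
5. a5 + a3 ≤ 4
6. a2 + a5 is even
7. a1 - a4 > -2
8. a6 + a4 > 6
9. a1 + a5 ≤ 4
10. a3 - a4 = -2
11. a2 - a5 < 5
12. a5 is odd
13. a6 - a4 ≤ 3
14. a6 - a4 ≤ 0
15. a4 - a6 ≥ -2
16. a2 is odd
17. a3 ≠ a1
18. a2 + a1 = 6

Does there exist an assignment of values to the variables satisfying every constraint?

Satisfiable

Setting (a1, a2, a3, a4, a5, a6) = (3, 3, 2, 4, 1, 4) satisfies everything: constraint 1: a5 + a6 = 5; constraint 3: a4 - a1 = 1, and the others follow.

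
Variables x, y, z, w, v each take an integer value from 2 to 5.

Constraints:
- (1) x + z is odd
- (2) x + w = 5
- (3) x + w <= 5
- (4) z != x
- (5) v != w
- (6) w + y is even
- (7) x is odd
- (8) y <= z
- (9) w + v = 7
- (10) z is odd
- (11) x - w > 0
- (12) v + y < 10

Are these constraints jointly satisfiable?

Constraint 7 makes x odd and constraint 10 makes z odd, so x + z must be even. Constraint 1 says x + z is odd — contradiction.

Unsatisfiable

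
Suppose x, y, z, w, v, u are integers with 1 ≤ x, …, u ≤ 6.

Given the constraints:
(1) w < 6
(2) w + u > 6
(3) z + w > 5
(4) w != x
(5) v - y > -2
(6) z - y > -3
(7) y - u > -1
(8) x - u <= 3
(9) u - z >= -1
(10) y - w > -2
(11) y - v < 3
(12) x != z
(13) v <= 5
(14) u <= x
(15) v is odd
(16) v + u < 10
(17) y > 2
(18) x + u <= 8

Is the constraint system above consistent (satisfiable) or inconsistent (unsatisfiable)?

The assignment x = 4, y = 4, z = 3, w = 3, v = 3, u = 4 works:
  constraint 2 holds since w + u = 7.
  constraint 3 holds since z + w = 6.
  constraint 5 holds since v - y = -1.
The rest check out directly.

Satisfiable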